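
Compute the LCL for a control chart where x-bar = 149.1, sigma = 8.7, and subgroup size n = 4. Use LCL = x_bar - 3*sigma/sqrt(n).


LCL = 149.1 - 3 * 8.7 / sqrt(4)

136.05


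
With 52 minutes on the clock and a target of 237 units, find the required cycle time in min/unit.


Formula: CT = Available Time / Number of Units
CT = 52 min / 237 units
CT = 0.22 min/unit

0.22 min/unit


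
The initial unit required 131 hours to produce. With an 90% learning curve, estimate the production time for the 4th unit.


Formula: T_n = T_1 * (learning_rate)^(log2(n)) where learning_rate = rate/100
Doublings = log2(4) = 2
T_n = 131 * 0.9^2
T_n = 131 * 0.81 = 106.1 hours

106.1 hours


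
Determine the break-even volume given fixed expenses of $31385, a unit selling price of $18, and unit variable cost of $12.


Formula: BEQ = Fixed Costs / (Price - Variable Cost)
Contribution margin = $18 - $12 = $6/unit
BEQ = ceil($31385 / $6/unit) = ceil(5230.83) = 5231 units

5231 units


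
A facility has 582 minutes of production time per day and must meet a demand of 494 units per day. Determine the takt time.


Formula: Takt Time = Available Production Time / Customer Demand
Takt = 582 min/day / 494 units/day
Takt = 1.18 min/unit

1.18 min/unit


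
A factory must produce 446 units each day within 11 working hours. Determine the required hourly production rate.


Formula: Production Rate = Daily Demand / Available Hours
Rate = 446 units/day / 11 hours/day
Rate = 40.5 units/hour

40.5 units/hour


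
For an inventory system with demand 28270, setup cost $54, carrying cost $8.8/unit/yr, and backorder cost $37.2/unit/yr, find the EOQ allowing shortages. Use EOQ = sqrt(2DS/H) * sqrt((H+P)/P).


Formula: EOQ* = sqrt(2DS/H) * sqrt((H+P)/P)
Base EOQ = sqrt(2*28270*54/8.8) = 589.02 units
Correction = sqrt((8.8+37.2)/37.2) = 1.11201
EOQ* = 589.02 * 1.11201 = 655.0 units

655.0 units


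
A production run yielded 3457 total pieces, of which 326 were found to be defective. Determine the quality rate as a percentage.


Formula: Quality Rate = Good Pieces / Total Pieces * 100
Good pieces = 3457 - 326 = 3131
QR = 3131 / 3457 * 100 = 90.6%

90.6%


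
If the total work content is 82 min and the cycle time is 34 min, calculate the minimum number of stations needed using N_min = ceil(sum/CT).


Formula: N_min = ceil(Sum of Task Times / Cycle Time)
N_min = ceil(82 min / 34 min) = ceil(2.4118)
N_min = 3 stations

3


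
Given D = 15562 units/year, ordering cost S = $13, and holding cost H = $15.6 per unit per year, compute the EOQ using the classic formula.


Formula: EOQ = sqrt(2 * D * S / H)
Numerator: 2 * 15562 * 13 = 404612
2DS/H = 404612 / 15.6 = 25936.7
EOQ = sqrt(25936.7) = 161.0 units

161.0 units


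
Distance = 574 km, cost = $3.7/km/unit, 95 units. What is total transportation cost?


TC = dist * cost * units = 574 * 3.7 * 95 = $201761.00

$201761.00


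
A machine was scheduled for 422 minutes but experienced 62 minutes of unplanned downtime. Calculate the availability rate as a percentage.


Formula: Availability = (Planned Time - Downtime) / Planned Time * 100
Uptime = 422 - 62 = 360 min
Availability = 360 / 422 * 100 = 85.3%

85.3%


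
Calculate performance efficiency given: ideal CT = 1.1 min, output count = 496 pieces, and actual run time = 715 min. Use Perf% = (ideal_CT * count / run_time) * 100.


Formula: Performance = (Ideal CT * Total Count) / Run Time * 100
Ideal output time = 1.1 * 496 = 545.6 min
Performance = 545.6 / 715 * 100 = 76.3%

76.3%


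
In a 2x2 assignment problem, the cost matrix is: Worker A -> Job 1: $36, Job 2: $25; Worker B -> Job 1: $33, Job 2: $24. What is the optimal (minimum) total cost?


Option 1: A->1 + B->2 = $36 + $24 = $60
Option 2: A->2 + B->1 = $25 + $33 = $58
Min cost = min($60, $58) = $58

$58


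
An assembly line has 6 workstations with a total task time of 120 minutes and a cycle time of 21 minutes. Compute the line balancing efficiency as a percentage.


Formula: Efficiency = Sum of Task Times / (N_stations * CT) * 100
Total station capacity = 6 stations * 21 min = 126 min
Efficiency = 120 / 126 * 100 = 95.2%

95.2%


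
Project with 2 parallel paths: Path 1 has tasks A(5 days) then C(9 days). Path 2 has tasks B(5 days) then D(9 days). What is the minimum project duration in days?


Path 1 = 5 + 9 = 14 days
Path 2 = 5 + 9 = 14 days
Duration = max(14, 14) = 14 days

14 days


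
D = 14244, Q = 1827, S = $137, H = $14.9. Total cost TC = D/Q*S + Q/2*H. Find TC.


TC = 14244/1827 * 137 + 1827/2 * 14.9

$14679.26


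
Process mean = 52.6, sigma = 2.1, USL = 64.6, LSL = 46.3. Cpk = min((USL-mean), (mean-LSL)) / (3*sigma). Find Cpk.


Cpu = (64.6 - 52.6) / (3 * 2.1) = 1.9
Cpl = (52.6 - 46.3) / (3 * 2.1) = 1.0
Cpk = min(1.9, 1.0) = 1.0

1.0


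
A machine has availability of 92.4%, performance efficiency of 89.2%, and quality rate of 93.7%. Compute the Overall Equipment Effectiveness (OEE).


Formula: OEE = Availability * Performance * Quality / 10000
A * P = 92.4% * 89.2% / 100 = 82.42%
OEE = 82.42% * 93.7% / 100 = 77.2%

77.2%


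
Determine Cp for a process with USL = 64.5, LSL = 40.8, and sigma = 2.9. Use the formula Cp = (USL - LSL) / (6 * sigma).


Cp = (64.5 - 40.8) / (6 * 2.9)

1.36


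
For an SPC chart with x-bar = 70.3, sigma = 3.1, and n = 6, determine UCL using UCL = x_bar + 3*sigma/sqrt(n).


UCL = 70.3 + 3 * 3.1 / sqrt(6)

74.1


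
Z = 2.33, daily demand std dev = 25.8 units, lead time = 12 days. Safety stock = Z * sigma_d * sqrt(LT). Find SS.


Formula: SS = z * sigma_d * sqrt(LT)
sqrt(LT) = sqrt(12) = 3.4641
SS = 2.33 * 25.8 * 3.4641
SS = 208.2 units

208.2 units


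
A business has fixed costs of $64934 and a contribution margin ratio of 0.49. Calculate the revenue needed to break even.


Formula: BER = Fixed Costs / Contribution Margin Ratio
BER = $64934 / 0.49
BER = $132518.37 (to the nearest cent)

$132518.37


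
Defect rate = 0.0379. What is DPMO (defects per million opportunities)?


DPMO = defect_rate * 1000000 = 0.0379 * 1000000

37900


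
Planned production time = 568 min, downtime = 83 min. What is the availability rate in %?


Formula: Availability = (Planned Time - Downtime) / Planned Time * 100
Uptime = 568 - 83 = 485 min
Availability = 485 / 568 * 100 = 85.4%

85.4%


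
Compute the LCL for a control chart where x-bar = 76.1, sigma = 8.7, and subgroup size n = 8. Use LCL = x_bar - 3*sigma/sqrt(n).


LCL = 76.1 - 3 * 8.7 / sqrt(8)

66.87


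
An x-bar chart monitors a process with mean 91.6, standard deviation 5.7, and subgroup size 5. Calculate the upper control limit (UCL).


UCL = 91.6 + 3 * 5.7 / sqrt(5)

99.25


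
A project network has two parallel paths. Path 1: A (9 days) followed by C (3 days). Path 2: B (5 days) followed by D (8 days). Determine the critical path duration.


Path 1 = 9 + 3 = 12 days
Path 2 = 5 + 8 = 13 days
Duration = max(12, 13) = 13 days

13 days


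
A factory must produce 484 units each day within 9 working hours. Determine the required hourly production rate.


Formula: Production Rate = Daily Demand / Available Hours
Rate = 484 units/day / 9 hours/day
Rate = 53.8 units/hour

53.8 units/hour


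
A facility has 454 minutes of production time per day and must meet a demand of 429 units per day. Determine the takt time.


Formula: Takt Time = Available Production Time / Customer Demand
Takt = 454 min/day / 429 units/day
Takt = 1.06 min/unit

1.06 min/unit


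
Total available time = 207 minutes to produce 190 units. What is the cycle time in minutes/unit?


Formula: CT = Available Time / Number of Units
CT = 207 min / 190 units
CT = 1.09 min/unit

1.09 min/unit


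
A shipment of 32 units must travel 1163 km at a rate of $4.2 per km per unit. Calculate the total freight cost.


TC = dist * cost * units = 1163 * 4.2 * 32 = $156307.20

$156307.20


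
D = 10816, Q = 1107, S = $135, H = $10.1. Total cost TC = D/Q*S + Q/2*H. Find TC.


TC = 10816/1107 * 135 + 1107/2 * 10.1

$6909.37


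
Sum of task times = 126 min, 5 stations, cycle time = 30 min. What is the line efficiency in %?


Formula: Efficiency = Sum of Task Times / (N_stations * CT) * 100
Total station capacity = 5 stations * 30 min = 150 min
Efficiency = 126 / 150 * 100 = 84.0%

84.0%


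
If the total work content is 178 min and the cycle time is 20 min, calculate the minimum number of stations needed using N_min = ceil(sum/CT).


Formula: N_min = ceil(Sum of Task Times / Cycle Time)
N_min = ceil(178 min / 20 min) = ceil(8.9)
N_min = 9 stations

9


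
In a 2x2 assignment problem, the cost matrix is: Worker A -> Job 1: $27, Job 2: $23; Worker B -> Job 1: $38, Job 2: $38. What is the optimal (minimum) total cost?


Option 1: A->1 + B->2 = $27 + $38 = $65
Option 2: A->2 + B->1 = $23 + $38 = $61
Min cost = min($65, $61) = $61

$61


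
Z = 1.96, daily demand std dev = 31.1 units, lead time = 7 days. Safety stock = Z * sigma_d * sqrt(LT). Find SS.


Formula: SS = z * sigma_d * sqrt(LT)
sqrt(LT) = sqrt(7) = 2.6458
SS = 1.96 * 31.1 * 2.6458
SS = 161.3 units

161.3 units


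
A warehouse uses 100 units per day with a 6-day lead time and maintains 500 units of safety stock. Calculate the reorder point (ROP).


Formula: ROP = (Daily Demand * Lead Time) + Safety Stock
Demand during lead time = 100 * 6 = 600 units
ROP = 600 + 500 = 1100 units

1100 units


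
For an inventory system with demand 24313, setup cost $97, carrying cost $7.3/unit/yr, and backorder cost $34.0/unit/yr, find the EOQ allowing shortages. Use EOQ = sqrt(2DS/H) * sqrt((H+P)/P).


Formula: EOQ* = sqrt(2DS/H) * sqrt((H+P)/P)
Base EOQ = sqrt(2*24313*97/7.3) = 803.82 units
Correction = sqrt((7.3+34.0)/34.0) = 1.10214
EOQ* = 803.82 * 1.10214 = 885.9 units

885.9 units


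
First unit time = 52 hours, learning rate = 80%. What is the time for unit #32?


Formula: T_n = T_1 * (learning_rate)^(log2(n)) where learning_rate = rate/100
Doublings = log2(32) = 5
T_n = 52 * 0.8^5
T_n = 52 * 0.3277 = 17.0 hours

17.0 hours


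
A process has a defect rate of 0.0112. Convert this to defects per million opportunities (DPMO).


DPMO = defect_rate * 1000000 = 0.0112 * 1000000

11200


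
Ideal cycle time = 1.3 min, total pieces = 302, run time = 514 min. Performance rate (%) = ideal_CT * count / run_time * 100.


Formula: Performance = (Ideal CT * Total Count) / Run Time * 100
Ideal output time = 1.3 * 302 = 392.6 min
Performance = 392.6 / 514 * 100 = 76.4%

76.4%


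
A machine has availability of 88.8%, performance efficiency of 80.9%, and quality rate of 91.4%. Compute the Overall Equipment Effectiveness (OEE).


Formula: OEE = Availability * Performance * Quality / 10000
A * P = 88.8% * 80.9% / 100 = 71.84%
OEE = 71.84% * 91.4% / 100 = 65.7%

65.7%


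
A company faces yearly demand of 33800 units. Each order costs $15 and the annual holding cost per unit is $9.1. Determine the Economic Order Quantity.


Formula: EOQ = sqrt(2 * D * S / H)
Numerator: 2 * 33800 * 15 = 1014000
2DS/H = 1014000 / 9.1 = 111428.6
EOQ = sqrt(111428.6) = 333.8 units

333.8 units


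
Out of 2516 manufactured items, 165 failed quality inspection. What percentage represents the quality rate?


Formula: Quality Rate = Good Pieces / Total Pieces * 100
Good pieces = 2516 - 165 = 2351
QR = 2351 / 2516 * 100 = 93.4%

93.4%


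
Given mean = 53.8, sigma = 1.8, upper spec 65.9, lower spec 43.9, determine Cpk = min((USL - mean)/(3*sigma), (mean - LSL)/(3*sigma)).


Cpu = (65.9 - 53.8) / (3 * 1.8) = 2.24
Cpl = (53.8 - 43.9) / (3 * 1.8) = 1.83
Cpk = min(2.24, 1.83) = 1.83

1.83


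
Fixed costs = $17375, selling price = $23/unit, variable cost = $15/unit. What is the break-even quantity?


Formula: BEQ = Fixed Costs / (Price - Variable Cost)
Contribution margin = $23 - $15 = $8/unit
BEQ = ceil($17375 / $8/unit) = ceil(2171.88) = 2172 units

2172 units


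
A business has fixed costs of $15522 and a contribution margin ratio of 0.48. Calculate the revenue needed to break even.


Formula: BER = Fixed Costs / Contribution Margin Ratio
BER = $15522 / 0.48
BER = $32337.50 (to the nearest cent)

$32337.50


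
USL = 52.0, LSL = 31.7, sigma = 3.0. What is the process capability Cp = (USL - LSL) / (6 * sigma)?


Cp = (52.0 - 31.7) / (6 * 3.0)

1.13


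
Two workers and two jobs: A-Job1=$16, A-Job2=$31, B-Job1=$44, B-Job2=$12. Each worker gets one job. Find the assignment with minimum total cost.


Option 1: A->1 + B->2 = $16 + $12 = $28
Option 2: A->2 + B->1 = $31 + $44 = $75
Min cost = min($28, $75) = $28

$28


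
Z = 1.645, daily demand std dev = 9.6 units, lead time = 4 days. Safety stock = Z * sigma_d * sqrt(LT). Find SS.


Formula: SS = z * sigma_d * sqrt(LT)
sqrt(LT) = sqrt(4) = 2.0
SS = 1.645 * 9.6 * 2.0
SS = 31.6 units

31.6 units


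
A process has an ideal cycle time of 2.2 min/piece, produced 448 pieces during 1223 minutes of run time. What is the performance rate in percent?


Formula: Performance = (Ideal CT * Total Count) / Run Time * 100
Ideal output time = 2.2 * 448 = 985.6 min
Performance = 985.6 / 1223 * 100 = 80.6%

80.6%


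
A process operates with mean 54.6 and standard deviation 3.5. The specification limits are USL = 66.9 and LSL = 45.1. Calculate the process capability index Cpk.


Cpu = (66.9 - 54.6) / (3 * 3.5) = 1.17
Cpl = (54.6 - 45.1) / (3 * 3.5) = 0.9
Cpk = min(1.17, 0.9) = 0.9

0.9


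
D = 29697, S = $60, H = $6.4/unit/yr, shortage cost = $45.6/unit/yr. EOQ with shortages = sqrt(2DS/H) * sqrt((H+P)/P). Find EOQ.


Formula: EOQ* = sqrt(2DS/H) * sqrt((H+P)/P)
Base EOQ = sqrt(2*29697*60/6.4) = 746.2 units
Correction = sqrt((6.4+45.6)/45.6) = 1.06787
EOQ* = 746.2 * 1.06787 = 796.8 units

796.8 units


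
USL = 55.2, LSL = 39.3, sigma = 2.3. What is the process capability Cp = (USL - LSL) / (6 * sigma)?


Cp = (55.2 - 39.3) / (6 * 2.3)

1.15


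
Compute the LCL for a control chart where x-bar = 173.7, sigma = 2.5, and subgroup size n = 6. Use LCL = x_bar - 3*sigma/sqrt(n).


LCL = 173.7 - 3 * 2.5 / sqrt(6)

170.64


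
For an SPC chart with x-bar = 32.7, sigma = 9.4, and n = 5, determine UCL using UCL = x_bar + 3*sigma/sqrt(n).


UCL = 32.7 + 3 * 9.4 / sqrt(5)

45.31


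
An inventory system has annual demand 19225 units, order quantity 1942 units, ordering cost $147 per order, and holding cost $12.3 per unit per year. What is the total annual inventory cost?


TC = 19225/1942 * 147 + 1942/2 * 12.3

$13398.54


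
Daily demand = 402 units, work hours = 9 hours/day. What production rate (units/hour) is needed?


Formula: Production Rate = Daily Demand / Available Hours
Rate = 402 units/day / 9 hours/day
Rate = 44.7 units/hour

44.7 units/hour


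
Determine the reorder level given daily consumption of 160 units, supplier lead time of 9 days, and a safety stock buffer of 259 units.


Formula: ROP = (Daily Demand * Lead Time) + Safety Stock
Demand during lead time = 160 * 9 = 1440 units
ROP = 1440 + 259 = 1699 units

1699 units


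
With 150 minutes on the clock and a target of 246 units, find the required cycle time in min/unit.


Formula: CT = Available Time / Number of Units
CT = 150 min / 246 units
CT = 0.61 min/unit

0.61 min/unit


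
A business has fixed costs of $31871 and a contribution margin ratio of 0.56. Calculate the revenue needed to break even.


Formula: BER = Fixed Costs / Contribution Margin Ratio
BER = $31871 / 0.56
BER = $56912.50 (to the nearest cent)

$56912.50


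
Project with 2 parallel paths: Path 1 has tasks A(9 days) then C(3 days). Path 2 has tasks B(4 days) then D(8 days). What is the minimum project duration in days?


Path 1 = 9 + 3 = 12 days
Path 2 = 4 + 8 = 12 days
Duration = max(12, 12) = 12 days

12 days


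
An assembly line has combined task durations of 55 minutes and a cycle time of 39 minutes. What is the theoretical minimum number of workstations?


Formula: N_min = ceil(Sum of Task Times / Cycle Time)
N_min = ceil(55 min / 39 min) = ceil(1.4103)
N_min = 2 stations

2


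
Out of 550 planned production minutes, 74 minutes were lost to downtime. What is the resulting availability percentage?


Formula: Availability = (Planned Time - Downtime) / Planned Time * 100
Uptime = 550 - 74 = 476 min
Availability = 476 / 550 * 100 = 86.5%

86.5%


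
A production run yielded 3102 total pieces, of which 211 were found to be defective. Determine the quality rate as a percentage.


Formula: Quality Rate = Good Pieces / Total Pieces * 100
Good pieces = 3102 - 211 = 2891
QR = 2891 / 3102 * 100 = 93.2%

93.2%


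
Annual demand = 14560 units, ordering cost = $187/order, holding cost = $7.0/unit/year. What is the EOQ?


Formula: EOQ = sqrt(2 * D * S / H)
Numerator: 2 * 14560 * 187 = 5445440
2DS/H = 5445440 / 7.0 = 777920.0
EOQ = sqrt(777920.0) = 882.0 units

882.0 units


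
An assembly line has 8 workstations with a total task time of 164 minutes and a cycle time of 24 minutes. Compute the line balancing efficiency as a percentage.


Formula: Efficiency = Sum of Task Times / (N_stations * CT) * 100
Total station capacity = 8 stations * 24 min = 192 min
Efficiency = 164 / 192 * 100 = 85.4%

85.4%


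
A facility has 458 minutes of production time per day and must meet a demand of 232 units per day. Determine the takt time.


Formula: Takt Time = Available Production Time / Customer Demand
Takt = 458 min/day / 232 units/day
Takt = 1.97 min/unit

1.97 min/unit


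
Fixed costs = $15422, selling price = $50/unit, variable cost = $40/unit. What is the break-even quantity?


Formula: BEQ = Fixed Costs / (Price - Variable Cost)
Contribution margin = $50 - $40 = $10/unit
BEQ = ceil($15422 / $10/unit) = ceil(1542.2) = 1543 units

1543 units


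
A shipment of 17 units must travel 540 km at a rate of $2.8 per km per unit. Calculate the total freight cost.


TC = dist * cost * units = 540 * 2.8 * 17 = $25704.00

$25704.00


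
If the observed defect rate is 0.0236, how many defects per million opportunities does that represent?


DPMO = defect_rate * 1000000 = 0.0236 * 1000000

23600


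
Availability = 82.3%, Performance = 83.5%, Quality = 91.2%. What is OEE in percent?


Formula: OEE = Availability * Performance * Quality / 10000
A * P = 82.3% * 83.5% / 100 = 68.72%
OEE = 68.72% * 91.2% / 100 = 62.7%

62.7%


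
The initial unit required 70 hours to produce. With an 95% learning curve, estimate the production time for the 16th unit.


Formula: T_n = T_1 * (learning_rate)^(log2(n)) where learning_rate = rate/100
Doublings = log2(16) = 4
T_n = 70 * 0.95^4
T_n = 70 * 0.8145 = 57.0 hours

57.0 hours


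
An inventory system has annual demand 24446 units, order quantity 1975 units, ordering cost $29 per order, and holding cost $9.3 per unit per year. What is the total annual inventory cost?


TC = 24446/1975 * 29 + 1975/2 * 9.3

$9542.70


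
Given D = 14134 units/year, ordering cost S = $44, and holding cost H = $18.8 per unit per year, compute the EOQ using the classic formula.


Formula: EOQ = sqrt(2 * D * S / H)
Numerator: 2 * 14134 * 44 = 1243792
2DS/H = 1243792 / 18.8 = 66159.1
EOQ = sqrt(66159.1) = 257.2 units

257.2 units


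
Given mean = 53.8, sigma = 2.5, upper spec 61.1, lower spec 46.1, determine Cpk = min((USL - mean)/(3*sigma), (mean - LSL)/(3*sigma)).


Cpu = (61.1 - 53.8) / (3 * 2.5) = 0.97
Cpl = (53.8 - 46.1) / (3 * 2.5) = 1.03
Cpk = min(0.97, 1.03) = 0.97

0.97


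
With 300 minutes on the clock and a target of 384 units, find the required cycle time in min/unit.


Formula: CT = Available Time / Number of Units
CT = 300 min / 384 units
CT = 0.78 min/unit

0.78 min/unit


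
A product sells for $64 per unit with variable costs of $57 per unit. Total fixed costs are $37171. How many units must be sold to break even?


Formula: BEQ = Fixed Costs / (Price - Variable Cost)
Contribution margin = $64 - $57 = $7/unit
BEQ = ceil($37171 / $7/unit) = ceil(5310.14) = 5311 units

5311 units


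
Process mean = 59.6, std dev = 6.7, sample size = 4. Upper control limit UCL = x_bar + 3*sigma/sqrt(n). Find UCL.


UCL = 59.6 + 3 * 6.7 / sqrt(4)

69.65


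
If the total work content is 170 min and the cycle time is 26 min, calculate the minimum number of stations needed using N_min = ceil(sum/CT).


Formula: N_min = ceil(Sum of Task Times / Cycle Time)
N_min = ceil(170 min / 26 min) = ceil(6.5385)
N_min = 7 stations

7


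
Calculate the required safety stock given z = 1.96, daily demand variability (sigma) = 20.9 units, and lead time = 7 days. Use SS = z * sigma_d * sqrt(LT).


Formula: SS = z * sigma_d * sqrt(LT)
sqrt(LT) = sqrt(7) = 2.6458
SS = 1.96 * 20.9 * 2.6458
SS = 108.4 units

108.4 units


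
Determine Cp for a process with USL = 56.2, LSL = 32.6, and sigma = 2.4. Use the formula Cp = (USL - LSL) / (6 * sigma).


Cp = (56.2 - 32.6) / (6 * 2.4)

1.64


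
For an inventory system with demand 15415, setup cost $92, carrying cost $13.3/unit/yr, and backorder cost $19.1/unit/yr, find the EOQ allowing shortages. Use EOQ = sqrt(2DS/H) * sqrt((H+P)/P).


Formula: EOQ* = sqrt(2DS/H) * sqrt((H+P)/P)
Base EOQ = sqrt(2*15415*92/13.3) = 461.8 units
Correction = sqrt((13.3+19.1)/19.1) = 1.30243
EOQ* = 461.8 * 1.30243 = 601.5 units

601.5 units


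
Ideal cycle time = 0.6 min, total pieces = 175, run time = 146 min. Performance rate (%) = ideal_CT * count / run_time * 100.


Formula: Performance = (Ideal CT * Total Count) / Run Time * 100
Ideal output time = 0.6 * 175 = 105.0 min
Performance = 105.0 / 146 * 100 = 71.9%

71.9%


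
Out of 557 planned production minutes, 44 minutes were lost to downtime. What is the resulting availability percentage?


Formula: Availability = (Planned Time - Downtime) / Planned Time * 100
Uptime = 557 - 44 = 513 min
Availability = 513 / 557 * 100 = 92.1%

92.1%


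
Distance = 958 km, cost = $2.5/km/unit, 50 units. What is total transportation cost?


TC = dist * cost * units = 958 * 2.5 * 50 = $119750.00

$119750.00


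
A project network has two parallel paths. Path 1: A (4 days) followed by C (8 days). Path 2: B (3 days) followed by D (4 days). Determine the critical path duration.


Path 1 = 4 + 8 = 12 days
Path 2 = 3 + 4 = 7 days
Duration = max(12, 7) = 12 days

12 days


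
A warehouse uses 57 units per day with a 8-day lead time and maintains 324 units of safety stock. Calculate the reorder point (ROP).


Formula: ROP = (Daily Demand * Lead Time) + Safety Stock
Demand during lead time = 57 * 8 = 456 units
ROP = 456 + 324 = 780 units

780 units


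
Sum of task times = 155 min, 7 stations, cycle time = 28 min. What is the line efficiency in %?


Formula: Efficiency = Sum of Task Times / (N_stations * CT) * 100
Total station capacity = 7 stations * 28 min = 196 min
Efficiency = 155 / 196 * 100 = 79.1%

79.1%


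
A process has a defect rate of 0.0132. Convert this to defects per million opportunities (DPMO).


DPMO = defect_rate * 1000000 = 0.0132 * 1000000

13200


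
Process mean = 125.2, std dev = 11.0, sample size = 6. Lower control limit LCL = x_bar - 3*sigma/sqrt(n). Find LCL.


LCL = 125.2 - 3 * 11.0 / sqrt(6)

111.73


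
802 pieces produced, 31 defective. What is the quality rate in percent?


Formula: Quality Rate = Good Pieces / Total Pieces * 100
Good pieces = 802 - 31 = 771
QR = 771 / 802 * 100 = 96.1%

96.1%


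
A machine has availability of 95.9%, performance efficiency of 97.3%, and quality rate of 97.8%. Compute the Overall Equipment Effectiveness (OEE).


Formula: OEE = Availability * Performance * Quality / 10000
A * P = 95.9% * 97.3% / 100 = 93.31%
OEE = 93.31% * 97.8% / 100 = 91.3%

91.3%


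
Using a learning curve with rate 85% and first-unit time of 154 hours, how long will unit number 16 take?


Formula: T_n = T_1 * (learning_rate)^(log2(n)) where learning_rate = rate/100
Doublings = log2(16) = 4
T_n = 154 * 0.85^4
T_n = 154 * 0.522 = 80.4 hours

80.4 hours


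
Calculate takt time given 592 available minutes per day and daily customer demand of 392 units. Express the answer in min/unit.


Formula: Takt Time = Available Production Time / Customer Demand
Takt = 592 min/day / 392 units/day
Takt = 1.51 min/unit

1.51 min/unit


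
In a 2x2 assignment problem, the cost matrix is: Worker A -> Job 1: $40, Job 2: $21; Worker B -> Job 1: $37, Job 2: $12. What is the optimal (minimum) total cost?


Option 1: A->1 + B->2 = $40 + $12 = $52
Option 2: A->2 + B->1 = $21 + $37 = $58
Min cost = min($52, $58) = $52

$52


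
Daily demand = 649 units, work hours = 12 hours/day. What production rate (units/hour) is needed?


Formula: Production Rate = Daily Demand / Available Hours
Rate = 649 units/day / 12 hours/day
Rate = 54.1 units/hour

54.1 units/hour


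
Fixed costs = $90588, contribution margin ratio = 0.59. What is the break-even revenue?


Formula: BER = Fixed Costs / Contribution Margin Ratio
BER = $90588 / 0.59
BER = $153538.98 (to the nearest cent)

$153538.98


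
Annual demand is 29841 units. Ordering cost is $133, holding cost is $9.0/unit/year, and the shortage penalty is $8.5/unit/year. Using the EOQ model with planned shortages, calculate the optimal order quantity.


Formula: EOQ* = sqrt(2DS/H) * sqrt((H+P)/P)
Base EOQ = sqrt(2*29841*133/9.0) = 939.13 units
Correction = sqrt((9.0+8.5)/8.5) = 1.43486
EOQ* = 939.13 * 1.43486 = 1347.5 units

1347.5 units


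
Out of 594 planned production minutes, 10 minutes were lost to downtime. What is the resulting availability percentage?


Formula: Availability = (Planned Time - Downtime) / Planned Time * 100
Uptime = 594 - 10 = 584 min
Availability = 584 / 594 * 100 = 98.3%

98.3%


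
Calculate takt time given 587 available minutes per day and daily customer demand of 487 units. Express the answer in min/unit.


Formula: Takt Time = Available Production Time / Customer Demand
Takt = 587 min/day / 487 units/day
Takt = 1.21 min/unit

1.21 min/unit


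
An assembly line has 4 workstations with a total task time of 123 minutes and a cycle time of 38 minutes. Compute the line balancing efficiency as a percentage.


Formula: Efficiency = Sum of Task Times / (N_stations * CT) * 100
Total station capacity = 4 stations * 38 min = 152 min
Efficiency = 123 / 152 * 100 = 80.9%

80.9%


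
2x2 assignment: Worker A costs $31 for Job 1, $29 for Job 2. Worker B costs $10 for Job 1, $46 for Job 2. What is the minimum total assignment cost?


Option 1: A->1 + B->2 = $31 + $46 = $77
Option 2: A->2 + B->1 = $29 + $10 = $39
Min cost = min($77, $39) = $39

$39


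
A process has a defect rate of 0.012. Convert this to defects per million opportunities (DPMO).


DPMO = defect_rate * 1000000 = 0.012 * 1000000

12000


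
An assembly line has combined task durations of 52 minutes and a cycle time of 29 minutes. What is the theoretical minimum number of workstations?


Formula: N_min = ceil(Sum of Task Times / Cycle Time)
N_min = ceil(52 min / 29 min) = ceil(1.7931)
N_min = 2 stations

2


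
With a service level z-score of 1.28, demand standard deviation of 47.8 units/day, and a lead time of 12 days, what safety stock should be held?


Formula: SS = z * sigma_d * sqrt(LT)
sqrt(LT) = sqrt(12) = 3.4641
SS = 1.28 * 47.8 * 3.4641
SS = 211.9 units

211.9 units


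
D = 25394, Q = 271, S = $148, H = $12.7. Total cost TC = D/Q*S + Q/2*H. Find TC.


TC = 25394/271 * 148 + 271/2 * 12.7

$15589.16


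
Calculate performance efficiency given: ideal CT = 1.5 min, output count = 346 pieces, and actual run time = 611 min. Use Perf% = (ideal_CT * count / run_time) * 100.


Formula: Performance = (Ideal CT * Total Count) / Run Time * 100
Ideal output time = 1.5 * 346 = 519.0 min
Performance = 519.0 / 611 * 100 = 84.9%

84.9%


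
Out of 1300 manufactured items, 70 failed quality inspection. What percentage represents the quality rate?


Formula: Quality Rate = Good Pieces / Total Pieces * 100
Good pieces = 1300 - 70 = 1230
QR = 1230 / 1300 * 100 = 94.6%

94.6%


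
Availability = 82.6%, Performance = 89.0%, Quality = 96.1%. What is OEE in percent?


Formula: OEE = Availability * Performance * Quality / 10000
A * P = 82.6% * 89.0% / 100 = 73.51%
OEE = 73.51% * 96.1% / 100 = 70.6%

70.6%


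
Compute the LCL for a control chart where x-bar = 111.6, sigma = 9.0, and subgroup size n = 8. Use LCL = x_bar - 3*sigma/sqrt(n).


LCL = 111.6 - 3 * 9.0 / sqrt(8)

102.05


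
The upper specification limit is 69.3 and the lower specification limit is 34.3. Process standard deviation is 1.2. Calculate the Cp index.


Cp = (69.3 - 34.3) / (6 * 1.2)

4.86


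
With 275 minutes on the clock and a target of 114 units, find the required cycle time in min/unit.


Formula: CT = Available Time / Number of Units
CT = 275 min / 114 units
CT = 2.41 min/unit

2.41 min/unit


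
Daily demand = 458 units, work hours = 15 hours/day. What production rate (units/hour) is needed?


Formula: Production Rate = Daily Demand / Available Hours
Rate = 458 units/day / 15 hours/day
Rate = 30.5 units/hour

30.5 units/hour


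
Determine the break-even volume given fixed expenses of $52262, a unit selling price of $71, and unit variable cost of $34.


Formula: BEQ = Fixed Costs / (Price - Variable Cost)
Contribution margin = $71 - $34 = $37/unit
BEQ = ceil($52262 / $37/unit) = ceil(1412.49) = 1413 units

1413 units


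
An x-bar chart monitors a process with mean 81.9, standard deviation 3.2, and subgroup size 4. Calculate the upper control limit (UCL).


UCL = 81.9 + 3 * 3.2 / sqrt(4)

86.7


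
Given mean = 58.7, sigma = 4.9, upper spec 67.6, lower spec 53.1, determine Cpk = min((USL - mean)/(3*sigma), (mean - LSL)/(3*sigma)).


Cpu = (67.6 - 58.7) / (3 * 4.9) = 0.61
Cpl = (58.7 - 53.1) / (3 * 4.9) = 0.38
Cpk = min(0.61, 0.38) = 0.38

0.38


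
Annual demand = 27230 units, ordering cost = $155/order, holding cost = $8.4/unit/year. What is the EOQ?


Formula: EOQ = sqrt(2 * D * S / H)
Numerator: 2 * 27230 * 155 = 8441300
2DS/H = 8441300 / 8.4 = 1004916.7
EOQ = sqrt(1004916.7) = 1002.5 units

1002.5 units


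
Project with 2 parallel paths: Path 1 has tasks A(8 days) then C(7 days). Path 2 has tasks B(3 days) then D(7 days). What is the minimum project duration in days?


Path 1 = 8 + 7 = 15 days
Path 2 = 3 + 7 = 10 days
Duration = max(15, 10) = 15 days

15 days


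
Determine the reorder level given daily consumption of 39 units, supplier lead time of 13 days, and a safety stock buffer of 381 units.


Formula: ROP = (Daily Demand * Lead Time) + Safety Stock
Demand during lead time = 39 * 13 = 507 units
ROP = 507 + 381 = 888 units

888 units


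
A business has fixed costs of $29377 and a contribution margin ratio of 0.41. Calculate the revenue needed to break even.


Formula: BER = Fixed Costs / Contribution Margin Ratio
BER = $29377 / 0.41
BER = $71651.22 (to the nearest cent)

$71651.22


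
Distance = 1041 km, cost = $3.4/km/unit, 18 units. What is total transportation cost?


TC = dist * cost * units = 1041 * 3.4 * 18 = $63709.20

$63709.20


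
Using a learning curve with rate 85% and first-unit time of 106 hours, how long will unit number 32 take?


Formula: T_n = T_1 * (learning_rate)^(log2(n)) where learning_rate = rate/100
Doublings = log2(32) = 5
T_n = 106 * 0.85^5
T_n = 106 * 0.4437 = 47.0 hours

47.0 hours


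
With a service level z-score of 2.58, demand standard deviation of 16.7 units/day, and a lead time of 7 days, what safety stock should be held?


Formula: SS = z * sigma_d * sqrt(LT)
sqrt(LT) = sqrt(7) = 2.6458
SS = 2.58 * 16.7 * 2.6458
SS = 114.0 units

114.0 units


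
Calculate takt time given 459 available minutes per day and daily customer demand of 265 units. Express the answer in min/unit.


Formula: Takt Time = Available Production Time / Customer Demand
Takt = 459 min/day / 265 units/day
Takt = 1.73 min/unit

1.73 min/unit


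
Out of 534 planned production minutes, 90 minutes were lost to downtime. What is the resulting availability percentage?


Formula: Availability = (Planned Time - Downtime) / Planned Time * 100
Uptime = 534 - 90 = 444 min
Availability = 444 / 534 * 100 = 83.1%

83.1%


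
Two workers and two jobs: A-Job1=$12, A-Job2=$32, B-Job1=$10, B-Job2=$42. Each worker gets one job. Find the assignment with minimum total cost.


Option 1: A->1 + B->2 = $12 + $42 = $54
Option 2: A->2 + B->1 = $32 + $10 = $42
Min cost = min($54, $42) = $42

$42


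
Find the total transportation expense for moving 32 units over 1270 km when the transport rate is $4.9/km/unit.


TC = dist * cost * units = 1270 * 4.9 * 32 = $199136.00

$199136.00


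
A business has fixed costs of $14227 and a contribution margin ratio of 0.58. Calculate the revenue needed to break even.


Formula: BER = Fixed Costs / Contribution Margin Ratio
BER = $14227 / 0.58
BER = $24529.31 (to the nearest cent)

$24529.31


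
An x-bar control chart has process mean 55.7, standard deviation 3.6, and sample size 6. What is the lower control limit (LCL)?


LCL = 55.7 - 3 * 3.6 / sqrt(6)

51.29


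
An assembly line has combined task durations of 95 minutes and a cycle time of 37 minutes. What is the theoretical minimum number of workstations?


Formula: N_min = ceil(Sum of Task Times / Cycle Time)
N_min = ceil(95 min / 37 min) = ceil(2.5676)
N_min = 3 stations

3


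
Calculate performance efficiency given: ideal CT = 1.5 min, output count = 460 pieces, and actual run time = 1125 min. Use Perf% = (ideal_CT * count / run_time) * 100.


Formula: Performance = (Ideal CT * Total Count) / Run Time * 100
Ideal output time = 1.5 * 460 = 690.0 min
Performance = 690.0 / 1125 * 100 = 61.3%

61.3%


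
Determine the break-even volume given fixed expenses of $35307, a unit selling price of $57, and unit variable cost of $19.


Formula: BEQ = Fixed Costs / (Price - Variable Cost)
Contribution margin = $57 - $19 = $38/unit
BEQ = ceil($35307 / $38/unit) = ceil(929.13) = 930 units

930 units


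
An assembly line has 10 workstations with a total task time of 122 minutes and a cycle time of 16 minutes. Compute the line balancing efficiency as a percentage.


Formula: Efficiency = Sum of Task Times / (N_stations * CT) * 100
Total station capacity = 10 stations * 16 min = 160 min
Efficiency = 122 / 160 * 100 = 76.3%

76.3%


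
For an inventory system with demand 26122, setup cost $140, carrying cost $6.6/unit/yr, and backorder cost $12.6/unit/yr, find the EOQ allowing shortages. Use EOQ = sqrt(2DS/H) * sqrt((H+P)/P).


Formula: EOQ* = sqrt(2DS/H) * sqrt((H+P)/P)
Base EOQ = sqrt(2*26122*140/6.6) = 1052.71 units
Correction = sqrt((6.6+12.6)/12.6) = 1.23443
EOQ* = 1052.71 * 1.23443 = 1299.5 units

1299.5 units


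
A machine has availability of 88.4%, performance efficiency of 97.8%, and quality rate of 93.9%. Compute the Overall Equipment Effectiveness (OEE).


Formula: OEE = Availability * Performance * Quality / 10000
A * P = 88.4% * 97.8% / 100 = 86.46%
OEE = 86.46% * 93.9% / 100 = 81.2%

81.2%


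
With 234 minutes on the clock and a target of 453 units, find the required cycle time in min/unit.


Formula: CT = Available Time / Number of Units
CT = 234 min / 453 units
CT = 0.52 min/unit

0.52 min/unit


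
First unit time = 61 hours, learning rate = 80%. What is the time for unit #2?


Formula: T_n = T_1 * (learning_rate)^(log2(n)) where learning_rate = rate/100
Doublings = log2(2) = 1
T_n = 61 * 0.8^1
T_n = 61 * 0.8 = 48.8 hours

48.8 hours


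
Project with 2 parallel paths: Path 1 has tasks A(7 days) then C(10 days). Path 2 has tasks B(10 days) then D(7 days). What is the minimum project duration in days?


Path 1 = 7 + 10 = 17 days
Path 2 = 10 + 7 = 17 days
Duration = max(17, 17) = 17 days

17 days


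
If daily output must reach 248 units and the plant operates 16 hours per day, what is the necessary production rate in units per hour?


Formula: Production Rate = Daily Demand / Available Hours
Rate = 248 units/day / 16 hours/day
Rate = 15.5 units/hour

15.5 units/hour


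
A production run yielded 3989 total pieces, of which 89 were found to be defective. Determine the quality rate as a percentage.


Formula: Quality Rate = Good Pieces / Total Pieces * 100
Good pieces = 3989 - 89 = 3900
QR = 3900 / 3989 * 100 = 97.8%

97.8%


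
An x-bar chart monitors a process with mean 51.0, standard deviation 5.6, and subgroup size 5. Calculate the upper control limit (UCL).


UCL = 51.0 + 3 * 5.6 / sqrt(5)

58.51


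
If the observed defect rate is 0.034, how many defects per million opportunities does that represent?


DPMO = defect_rate * 1000000 = 0.034 * 1000000

34000


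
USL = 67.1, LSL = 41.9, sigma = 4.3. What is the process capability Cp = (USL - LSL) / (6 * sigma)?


Cp = (67.1 - 41.9) / (6 * 4.3)

0.98


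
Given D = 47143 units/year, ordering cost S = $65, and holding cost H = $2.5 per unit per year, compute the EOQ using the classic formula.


Formula: EOQ = sqrt(2 * D * S / H)
Numerator: 2 * 47143 * 65 = 6128590
2DS/H = 6128590 / 2.5 = 2451436.0
EOQ = sqrt(2451436.0) = 1565.7 units

1565.7 units


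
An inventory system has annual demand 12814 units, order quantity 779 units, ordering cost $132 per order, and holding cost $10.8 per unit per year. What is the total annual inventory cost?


TC = 12814/779 * 132 + 779/2 * 10.8

$6377.91


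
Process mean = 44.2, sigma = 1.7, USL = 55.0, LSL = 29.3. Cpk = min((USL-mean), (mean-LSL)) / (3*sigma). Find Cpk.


Cpu = (55.0 - 44.2) / (3 * 1.7) = 2.12
Cpl = (44.2 - 29.3) / (3 * 1.7) = 2.92
Cpk = min(2.12, 2.92) = 2.12

2.12


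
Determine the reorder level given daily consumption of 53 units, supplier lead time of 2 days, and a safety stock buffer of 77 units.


Formula: ROP = (Daily Demand * Lead Time) + Safety Stock
Demand during lead time = 53 * 2 = 106 units
ROP = 106 + 77 = 183 units

183 units


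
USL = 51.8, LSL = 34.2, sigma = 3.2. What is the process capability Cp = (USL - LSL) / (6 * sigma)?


Cp = (51.8 - 34.2) / (6 * 3.2)

0.92


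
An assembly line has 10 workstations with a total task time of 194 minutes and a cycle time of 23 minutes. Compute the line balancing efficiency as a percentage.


Formula: Efficiency = Sum of Task Times / (N_stations * CT) * 100
Total station capacity = 10 stations * 23 min = 230 min
Efficiency = 194 / 230 * 100 = 84.3%

84.3%


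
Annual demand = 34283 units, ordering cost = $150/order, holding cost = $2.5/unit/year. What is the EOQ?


Formula: EOQ = sqrt(2 * D * S / H)
Numerator: 2 * 34283 * 150 = 10284900
2DS/H = 10284900 / 2.5 = 4113960.0
EOQ = sqrt(4113960.0) = 2028.3 units

2028.3 units


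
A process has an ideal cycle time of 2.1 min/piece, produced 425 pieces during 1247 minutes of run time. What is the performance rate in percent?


Formula: Performance = (Ideal CT * Total Count) / Run Time * 100
Ideal output time = 2.1 * 425 = 892.5 min
Performance = 892.5 / 1247 * 100 = 71.6%

71.6%


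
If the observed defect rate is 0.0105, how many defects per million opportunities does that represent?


DPMO = defect_rate * 1000000 = 0.0105 * 1000000

10500


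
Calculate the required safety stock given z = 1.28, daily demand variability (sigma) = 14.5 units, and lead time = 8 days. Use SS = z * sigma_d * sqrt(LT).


Formula: SS = z * sigma_d * sqrt(LT)
sqrt(LT) = sqrt(8) = 2.8284
SS = 1.28 * 14.5 * 2.8284
SS = 52.5 units

52.5 units


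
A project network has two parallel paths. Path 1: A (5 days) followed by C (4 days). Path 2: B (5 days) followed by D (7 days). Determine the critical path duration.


Path 1 = 5 + 4 = 9 days
Path 2 = 5 + 7 = 12 days
Duration = max(9, 12) = 12 days

12 days
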